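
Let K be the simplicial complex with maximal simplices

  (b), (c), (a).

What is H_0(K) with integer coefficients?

Take the total order a < b < c on the vertex set. Then K (dimension 0) consists of the simplices:

  0-simplices (3): a, b, c

so the chain groups are C_0 ≅ Z^3.

Now H_k = ker ∂_k / im ∂_{k+1}, so:

  H_0: rank C_0 − rank ∂_1 = 3 − 0 = 3, and there is no ∂_1, so H_0 = Z^3.

(K is a triangulation of a set of 3 points.)

H_0 ≅ Z^3.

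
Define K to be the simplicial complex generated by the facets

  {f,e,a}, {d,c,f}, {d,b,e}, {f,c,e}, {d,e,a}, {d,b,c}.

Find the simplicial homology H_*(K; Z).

Fix the vertex order a < b < c < d < e < f and write every simplex with vertices in increasing order. Then dim K = 2 and the simplices of K are:

  0-simplices (6): a, b, c, d, e, f
  1-simplices (12): ad, ae, af, bc, bd, be, cd, ce, cf, de, df, ef
  2-simplices (6): ade, aef, bcd, bde, cdf, cef

so the chain groups are C_0 ≅ Z^6, C_1 ≅ Z^12, C_2 ≅ Z^6.

The boundary map ∂_1: C_1 → C_0 sends each edge [p,q] (with p < q) to q − p.
This gives a 6×12 integer matrix of rank 5; reducing to Smith normal form yields diagonal entries (1,1,1,1,1).

Boundary ∂_2: C_2 → C_1 maps a triangle to the signed sum of its edges. For instance
  ∂bcd = cd − bd + bc,
  ∂bde = de − be + bd.
The resulting 12×6 matrix has rank 6, and its Smith normal form has invariant factors (1,1,1,1,1,1).

From H_k ≅ ker(∂_k) / im(∂_{k+1}) we obtain:

  H_0: rank C_0 − rank ∂_1 = 6 − 5 = 1, and the invariant factors of ∂_1 are all 1, so H_0 ≅ Z.
  H_1: rank ker ∂_1 − rank ∂_2 = (12 − 5) − 6 = 1, and the invariant factors of ∂_2 are all 1, so H_1 ≅ Z.
  H_2: rank ker ∂_2 − rank ∂_3 = (6 − 6) − 0 = 0, and there is no ∂_3, so H_2 ≅ 0.

As a check, the Euler characteristic is 6 − 12 + 6 = 0, which agrees with 1 − 1 + 0 = 0.

H_0 ≅ Z,  H_1 ≅ Z,  H_2 = 0.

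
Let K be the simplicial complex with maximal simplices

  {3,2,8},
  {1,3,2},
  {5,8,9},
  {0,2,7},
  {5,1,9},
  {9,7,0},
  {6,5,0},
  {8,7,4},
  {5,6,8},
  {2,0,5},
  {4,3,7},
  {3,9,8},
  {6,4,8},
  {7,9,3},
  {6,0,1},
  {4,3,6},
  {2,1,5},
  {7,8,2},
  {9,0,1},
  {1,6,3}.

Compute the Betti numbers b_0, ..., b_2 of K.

K has 10 vertices, 30 edges, 20 triangles.
rank ∂_0 = 0, rank ∂_1 = 9 ⇒ b_0 = 10 − 0 − 9 = 1; all invariant factors of ∂_1 are 1 so no torsion. So H_0 ≅ Z.
rank ∂_1 = 9, rank ∂_2 = 20 ⇒ b_1 = 30 − 9 − 20 = 1; ∂_2 has invariant factor(s) [2] giving torsion. So H_1 ≅ Z ⊕ Z/2Z.
rank ∂_2 = 20, rank ∂_3 = 0 ⇒ b_2 = 20 − 20 − 0 = 0. So H_2 ≅ 0.

b_0 = 1, b_1 = 1, b_2 = 0.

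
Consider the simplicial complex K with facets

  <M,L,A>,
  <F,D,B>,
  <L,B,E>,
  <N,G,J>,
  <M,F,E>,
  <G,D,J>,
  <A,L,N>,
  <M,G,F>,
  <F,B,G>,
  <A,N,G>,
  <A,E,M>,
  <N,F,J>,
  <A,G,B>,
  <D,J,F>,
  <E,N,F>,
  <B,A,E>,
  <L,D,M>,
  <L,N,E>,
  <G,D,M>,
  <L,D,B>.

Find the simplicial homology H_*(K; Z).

H_0 ≅ Z,  H_1 ≅ Z ⊕ Z/2Z,  H_2 = 0.

We work with the vertex ordering A < B < D < E < F < G < J < L < M < N. The simplices of K, each written with vertices in increasing order, are:

  0-simplices (10): A, B, D, E, F, G, J, L, M, N
  1-simplices (30): AB, AE, AG, AL, AM, AN, BD, BE, BF, BG, BL, DF, DG, DJ, DL, DM, EF, EL, EM, EN, FG, FJ, FM, FN, GJ, GM, GN, JN, LM, LN
  2-simplices (20): ABE, ABG, AEM, AGN, ALM, ALN, BDF, BDL, BEL, BFG, DFJ, DGJ, DGM, DLM, EFM, EFN, ELN, FGM, FJN, GJN

Hence C_0 ≅ Z^10, C_1 ≅ Z^30, C_2 ≅ Z^20.

The boundary map ∂_1: C_1 → C_0 is given by ∂[p,q] = [q] − [p]. For instance
  ∂BE = E − B.
The 10×30 boundary matrix has rank 9 and Smith normal form diag(1,1,1,1,1,1,1,1,1).

Boundary ∂_2: C_2 → C_1 acts by ∂[p,q,r] = [q,r] − [p,r] + [p,q]. For instance
  ∂EFM = FM − EM + EF,
  ∂EFN = FN − EN + EF.
As a 30×20 matrix over Z this has rank 20, with invariant factors (1,1,1,1,1,1,1,1,1,1,1,1,1,1,1,1,1,1,1,2).

Reading off H_k = ker ∂_k / im ∂_{k+1}:

  H_0: rank C_0 − rank ∂_1 = 10 − 9 = 1, and the invariant factors of ∂_1 are all 1, so H_0 ≅ Z.
  H_1: rank ker ∂_1 − rank ∂_2 = (30 − 9) − 20 = 1, and ∂_2 has invariant factor 2 > 1, so H_1 ≅ Z ⊕ Z/2Z.
  H_2: rank ker ∂_2 − rank ∂_3 = (20 − 20) − 0 = 0, and there is no ∂_3, so H_2 ≅ 0.

As a check, the Euler characteristic is 10 − 30 + 20 = 0, which agrees with 1 − 1 + 0 = 0.
(K is a triangulation of the Klein bottle.)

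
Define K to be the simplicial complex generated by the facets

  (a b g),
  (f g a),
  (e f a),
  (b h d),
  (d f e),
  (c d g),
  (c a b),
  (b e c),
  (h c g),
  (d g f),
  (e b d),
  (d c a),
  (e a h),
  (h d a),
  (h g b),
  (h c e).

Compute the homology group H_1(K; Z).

H_1 ≅ Z^2.

Order the vertices as a < b < c < d < e < f < g < h. Listing each simplex with vertices in this order, K has dimension 2 with simplices:

  0-simplices (8): a, b, c, d, e, f, g, h
  1-simplices (24): ab, ac, ad, ae, af, ag, ah, bc, bd, be, bg, bh, cd, ce, cg, ch, de, df, dg, dh, ef, eh, fg, gh
  2-simplices (16): abc, abg, acd, adh, aef, aeh, afg, bce, bde, bdh, bgh, cdg, ceh, cgh, def, dfg

Hence C_0 ≅ Z^8, C_1 ≅ Z^24, C_2 ≅ Z^16.

∂_1: C_1 → C_0 maps an edge to its endpoints' difference, ∂[p,q] = q − p. For instance
  ∂ab = b − a.
As a 8×24 matrix over Z this has rank 7, with invariant factors (1,1,1,1,1,1,1).

The boundary map ∂_2: C_2 → C_1 acts by ∂[p,q,r] = [q,r] − [p,r] + [p,q]. For instance
  ∂adh = dh − ah + ad,
  ∂cdg = dg − cg + cd.
This gives a 24×16 integer matrix of rank 15; reducing to Smith normal form yields diagonal entries (1,1,1,1,1,1,1,1,1,1,1,1,1,1,1).

Reading off H_k = ker ∂_k / im ∂_{k+1}:

  H_1: rank ker ∂_1 − rank ∂_2 = (24 − 7) − 15 = 2, and the invariant factors of ∂_2 are all 1, so H_1 = Z^2.

(K is a triangulation of the torus T^2.)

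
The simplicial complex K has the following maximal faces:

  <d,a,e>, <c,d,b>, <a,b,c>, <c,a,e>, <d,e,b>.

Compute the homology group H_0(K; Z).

H_0 = Z.

Order the vertices as a < b < c < d < e. Listing each simplex with vertices in this order, K has dimension 2 with simplices:

  0-simplices (5): a, b, c, d, e
  1-simplices (10): ab, ac, ad, ae, bc, bd, be, cd, ce, de
  2-simplices (5): abc, ace, ade, bcd, bde

so the chain groups are C_0 ≅ Z^5, C_1 ≅ Z^10, C_2 ≅ Z^5.

Boundary ∂_1: C_1 → C_0 is given by ∂[p,q] = [q] − [p]. For instance
  ∂ce = e − c.
The resulting 5×10 matrix has rank 4, and its Smith normal form has invariant factors (1,1,1,1).

Boundary ∂_2: C_2 → C_1 sends each 2-simplex [p,q,r] to [q,r] − [p,r] + [p,q]. For instance
  ∂abc = bc − ac + ab,
  ∂ace = ce − ae + ac.
The 10×5 boundary matrix has rank 5 and Smith normal form diag(1,1,1,1,1).

Computing H_k = (kernel of ∂_k) / (image of ∂_{k+1}):

  H_0: rank C_0 − rank ∂_1 = 5 − 4 = 1, and the invariant factors of ∂_1 are all 1, so H_0 ≅ Z.

(K is a triangulation of the Möbius band.)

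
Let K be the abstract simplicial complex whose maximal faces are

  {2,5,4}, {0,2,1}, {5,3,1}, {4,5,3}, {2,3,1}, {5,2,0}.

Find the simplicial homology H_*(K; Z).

We work with the vertex ordering 0 < 1 < 2 < 3 < 4 < 5. The simplices of K, each written with vertices in increasing order, are:

  0-simplices (6): [0], [1], [2], [3], [4], [5]
  1-simplices (12): [0,1], [0,2], [0,5], [1,2], [1,3], [1,5], [2,3], [2,4], [2,5], [3,4], [3,5], [4,5]
  2-simplices (6): [0,1,2], [0,2,5], [1,2,3], [1,3,5], [2,4,5], [3,4,5]

so the chain groups are C_0 ≅ Z^6, C_1 ≅ Z^12, C_2 ≅ Z^6.

The boundary map ∂_1: C_1 → C_0 sends each edge [p,q] (with p < q) to q − p.
As a 6×12 matrix over Z this has rank 5, with invariant factors (1,1,1,1,1).

∂_2: C_2 → C_1 sends each 2-simplex [p,q,r] to [q,r] − [p,r] + [p,q]. For instance
  ∂[3,4,5] = [4,5] − [3,5] + [3,4],
  ∂[1,3,5] = [3,5] − [1,5] + [1,3].
The resulting 12×6 matrix has rank 6, and its Smith normal form has invariant factors (1,1,1,1,1,1).

Computing H_k = (kernel of ∂_k) / (image of ∂_{k+1}):

  H_0: rank C_0 − rank ∂_1 = 6 − 5 = 1, and the invariant factors of ∂_1 are all 1, so H_0 = Z.
  H_1: rank ker ∂_1 − rank ∂_2 = (12 − 5) − 6 = 1, and the invariant factors of ∂_2 are all 1, so H_1 = Z.
  H_2: rank ker ∂_2 − rank ∂_3 = (6 − 6) − 0 = 0, and there is no ∂_3, so H_2 = 0.

H_0 = Z,  H_1 = Z,  H_2 = 0.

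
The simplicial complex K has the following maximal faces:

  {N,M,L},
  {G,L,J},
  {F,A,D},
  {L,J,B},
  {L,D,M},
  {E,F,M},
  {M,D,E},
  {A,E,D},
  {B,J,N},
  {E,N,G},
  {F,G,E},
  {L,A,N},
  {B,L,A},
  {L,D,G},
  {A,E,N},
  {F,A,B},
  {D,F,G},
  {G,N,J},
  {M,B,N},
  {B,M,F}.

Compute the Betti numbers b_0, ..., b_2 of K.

Fix the vertex order A < B < D < E < F < G < J < L < M < N and write every simplex with vertices in increasing order. Then dim K = 2 and the simplices of K are:

  0-simplices (10): A, B, D, E, F, G, J, L, M, N
  1-simplices (30): AB, AD, AE, AF, AL, AN, BF, BJ, BL, BM, BN, DE, DF, DG, DL, DM, EF, EG, EM, EN, FG, FM, GJ, GL, GN, JL, JN, LM, LN, MN
  2-simplices (20): ABF, ABL, ADE, ADF, AEN, ALN, BFM, BJL, BJN, BMN, DEM, DFG, DGL, DLM, EFG, EFM, EGN, GJL, GJN, LMN

giving chain groups C_0 ≅ Z^10, C_1 ≅ Z^30, C_2 ≅ Z^20.

∂_1: C_1 → C_0 maps an edge to its endpoints' difference, ∂[p,q] = q − p. For instance
  ∂LM = M − L.
This gives a 10×30 integer matrix of rank 9; reducing to Smith normal form yields diagonal entries (1,1,1,1,1,1,1,1,1).

∂_2: C_2 → C_1 maps a triangle to the signed sum of its edges. For instance
  ∂AEN = EN − AN + AE,
  ∂DLM = LM − DM + DL.
This gives a 30×20 integer matrix of rank 20; reducing to Smith normal form yields diagonal entries (1,1,1,1,1,1,1,1,1,1,1,1,1,1,1,1,1,1,1,2).

From H_k ≅ ker(∂_k) / im(∂_{k+1}) we obtain:

  H_0: rank C_0 − rank ∂_1 = 10 − 9 = 1, and the invariant factors of ∂_1 are all 1, so H_0 ≅ Z.
  H_1: rank ker ∂_1 − rank ∂_2 = (30 − 9) − 20 = 1, and ∂_2 has invariant factor 2 > 1, so H_1 ≅ Z ⊕ Z/2.
  H_2: rank ker ∂_2 − rank ∂_3 = (20 − 20) − 0 = 0, and there is no ∂_3, so H_2 ≅ 0.

(K is a triangulation of the Klein bottle.)

Hence the Betti numbers are b_0 = 1, b_1 = 1, b_2 = 0.

b_0 = 1, b_1 = 1, b_2 = 0.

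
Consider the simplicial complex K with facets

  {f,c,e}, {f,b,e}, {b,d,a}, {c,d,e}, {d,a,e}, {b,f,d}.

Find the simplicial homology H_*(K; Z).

K has 6 vertices, 12 edges, 6 triangles.
rank ∂_0 = 0, rank ∂_1 = 5 ⇒ b_0 = 6 − 0 − 5 = 1; all invariant factors of ∂_1 are 1 so no torsion. So H_0 = Z.
rank ∂_1 = 5, rank ∂_2 = 6 ⇒ b_1 = 12 − 5 − 6 = 1; all invariant factors of ∂_2 are 1 so no torsion. So H_1 = Z.
rank ∂_2 = 6, rank ∂_3 = 0 ⇒ b_2 = 6 − 6 − 0 = 0. So H_2 = 0.

H_0 ≅ Z,  H_1 ≅ Z,  H_2 = 0.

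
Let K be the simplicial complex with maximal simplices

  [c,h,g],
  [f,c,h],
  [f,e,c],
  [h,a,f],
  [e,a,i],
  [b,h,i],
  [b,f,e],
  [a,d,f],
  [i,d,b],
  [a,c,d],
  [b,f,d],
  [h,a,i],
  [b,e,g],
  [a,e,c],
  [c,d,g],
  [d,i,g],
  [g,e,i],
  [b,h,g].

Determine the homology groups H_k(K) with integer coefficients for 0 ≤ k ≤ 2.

H_0 = Z,  H_1 = Z ⊕ Z/2Z,  H_2 = 0.

Take the total order a < b < c < d < e < f < g < h < i on the vertex set. Then K (dimension 2) consists of the simplices:

  0-simplices (9): a, b, c, d, e, f, g, h, i
  1-simplices (27): ac, ad, ae, af, ah, ai, bd, be, bf, bg, bh, bi, cd, ce, cf, cg, ch, df, dg, di, ef, eg, ei, fh, gh, gi, hi
  2-simplices (18): acd, ace, adf, aei, afh, ahi, bdf, bdi, bef, beg, bgh, bhi, cdg, cef, cfh, cgh, dgi, egi

so the chain groups are C_0 ≅ Z^9, C_1 ≅ Z^27, C_2 ≅ Z^18.

The boundary map ∂_1: C_1 → C_0 maps an edge to its endpoints' difference, ∂[p,q] = q − p. For instance
  ∂cg = g − c.
This gives a 9×27 integer matrix of rank 8; reducing to Smith normal form yields diagonal entries (1,1,1,1,1,1,1,1).

∂_2: C_2 → C_1 acts by ∂[p,q,r] = [q,r] − [p,r] + [p,q]. For instance
  ∂cef = ef − cf + ce,
  ∂afh = fh − ah + af.
As a 27×18 matrix over Z this has rank 18, with invariant factors (1,1,1,1,1,1,1,1,1,1,1,1,1,1,1,1,1,2).

From H_k ≅ ker(∂_k) / im(∂_{k+1}) we obtain:

  H_0: rank C_0 − rank ∂_1 = 9 − 8 = 1, and the invariant factors of ∂_1 are all 1, so H_0 = Z.
  H_1: rank ker ∂_1 − rank ∂_2 = (27 − 8) − 18 = 1, and ∂_2 has invariant factor 2 > 1, so H_1 = Z ⊕ Z/2Z.
  H_2: rank ker ∂_2 − rank ∂_3 = (18 − 18) − 0 = 0, and there is no ∂_3, so H_2 = 0.

As a check, the Euler characteristic is 9 − 27 + 18 = 0, which agrees with 1 − 1 + 0 = 0.
(K is a triangulation of the Klein bottle.)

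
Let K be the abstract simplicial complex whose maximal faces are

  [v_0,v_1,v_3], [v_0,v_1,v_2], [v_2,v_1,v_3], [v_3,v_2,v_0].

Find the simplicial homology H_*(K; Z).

H_0 = Z,  H_1 = 0,  H_2 = Z.

Take the total order v_0 < v_1 < v_2 < v_3 on the vertex set. Then K (dimension 2) consists of the simplices:

  0-simplices (4): [v_0], [v_1], [v_2], [v_3]
  1-simplices (6): [v_0,v_1], [v_0,v_2], [v_0,v_3], [v_1,v_2], [v_1,v_3], [v_2,v_3]
  2-simplices (4): [v_0,v_1,v_2], [v_0,v_1,v_3], [v_0,v_2,v_3], [v_1,v_2,v_3]

giving chain groups C_0 ≅ Z^4, C_1 ≅ Z^6, C_2 ≅ Z^4.

Boundary ∂_1: C_1 → C_0 maps an edge to its endpoints' difference, ∂[p,q] = q − p.
This gives a 4×6 integer matrix of rank 3; reducing to Smith normal form yields diagonal entries (1,1,1).

Boundary ∂_2: C_2 → C_1 sends each 2-simplex [p,q,r] to [q,r] − [p,r] + [p,q]. For instance
  ∂[v_0,v_1,v_3] = [v_1,v_3] − [v_0,v_3] + [v_0,v_1],
  ∂[v_0,v_1,v_2] = [v_1,v_2] − [v_0,v_2] + [v_0,v_1].
The 6×4 boundary matrix has rank 3 and Smith normal form diag(1,1,1).

Computing H_k = (kernel of ∂_k) / (image of ∂_{k+1}):

  H_0: rank C_0 − rank ∂_1 = 4 − 3 = 1, and the invariant factors of ∂_1 are all 1, so H_0 ≅ Z.
  H_1: rank ker ∂_1 − rank ∂_2 = (6 − 3) − 3 = 0, and the invariant factors of ∂_2 are all 1, so H_1 ≅ 0.
  H_2: rank ker ∂_2 − rank ∂_3 = (4 − 3) − 0 = 1, and there is no ∂_3, so H_2 ≅ Z.

As a check, the Euler characteristic is 4 − 6 + 4 = 2, which agrees with 1 − 0 + 1 = 2.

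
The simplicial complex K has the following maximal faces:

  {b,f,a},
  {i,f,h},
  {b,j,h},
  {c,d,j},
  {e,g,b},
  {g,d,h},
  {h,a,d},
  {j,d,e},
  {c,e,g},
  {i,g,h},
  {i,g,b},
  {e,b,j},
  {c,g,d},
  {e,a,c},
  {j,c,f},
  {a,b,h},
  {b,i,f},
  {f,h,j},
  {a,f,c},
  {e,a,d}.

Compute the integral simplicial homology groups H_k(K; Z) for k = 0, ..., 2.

Fix the vertex order a < b < c < d < e < f < g < h < i < j and write every simplex with vertices in increasing order. Then dim K = 2 and the simplices of K are:

  0-simplices (10): a, b, c, d, e, f, g, h, i, j
  1-simplices (30): ab, ac, ad, ae, af, ah, be, bf, bg, bh, bi, bj, cd, ce, cf, cg, cj, de, dg, dh, dj, eg, ej, fh, fi, fj, gh, gi, hi, hj
  2-simplices (20): abf, abh, ace, acf, ade, adh, beg, bej, bfi, bgi, bhj, cdg, cdj, ceg, cfj, dej, dgh, fhi, fhj, ghi

so the chain groups are C_0 ≅ Z^10, C_1 ≅ Z^30, C_2 ≅ Z^20.

The boundary map ∂_1: C_1 → C_0 sends each edge [p,q] (with p < q) to q − p. For instance
  ∂fj = j − f.
As a 10×30 matrix over Z this has rank 9, with invariant factors (1,1,1,1,1,1,1,1,1).

Boundary ∂_2: C_2 → C_1 maps a triangle to the signed sum of its edges. For instance
  ∂abh = bh − ah + ab,
  ∂bgi = gi − bi + bg.
This gives a 30×20 integer matrix of rank 20; reducing to Smith normal form yields diagonal entries (1,1,1,1,1,1,1,1,1,1,1,1,1,1,1,1,1,1,1,2).

From H_k ≅ ker(∂_k) / im(∂_{k+1}) we obtain:

  H_0: rank C_0 − rank ∂_1 = 10 − 9 = 1, and the invariant factors of ∂_1 are all 1, so H_0 ≅ Z.
  H_1: rank ker ∂_1 − rank ∂_2 = (30 − 9) − 20 = 1, and ∂_2 has invariant factor 2 > 1, so H_1 ≅ Z ⊕ Z/2Z.
  H_2: rank ker ∂_2 − rank ∂_3 = (20 − 20) − 0 = 0, and there is no ∂_3, so H_2 ≅ 0.

(K is a triangulation of the Klein bottle.)

H_0 = Z,  H_1 = Z ⊕ Z/2Z,  H_2 = 0.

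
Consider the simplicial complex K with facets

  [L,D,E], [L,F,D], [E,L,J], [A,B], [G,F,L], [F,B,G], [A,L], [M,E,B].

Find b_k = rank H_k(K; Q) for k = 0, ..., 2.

K has 9 vertices, 16 edges, 6 triangles.
rank ∂_0 = 0, rank ∂_1 = 8 ⇒ b_0 = 9 − 0 − 8 = 1; all invariant factors of ∂_1 are 1 so no torsion. So H_0 ≅ Z.
rank ∂_1 = 8, rank ∂_2 = 6 ⇒ b_1 = 16 − 8 − 6 = 2; all invariant factors of ∂_2 are 1 so no torsion. So H_1 ≅ Z^2.
rank ∂_2 = 6, rank ∂_3 = 0 ⇒ b_2 = 6 − 6 − 0 = 0. So H_2 ≅ 0.

b_0 = 1, b_1 = 2, b_2 = 0.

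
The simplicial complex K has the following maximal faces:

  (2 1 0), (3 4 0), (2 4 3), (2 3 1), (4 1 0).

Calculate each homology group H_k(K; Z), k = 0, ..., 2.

Order the vertices as 0 < 1 < 2 < 3 < 4. Listing each simplex with vertices in this order, K has dimension 2 with simplices:

  0-simplices (5): [0], [1], [2], [3], [4]
  1-simplices (10): [0,1], [0,2], [0,3], [0,4], [1,2], [1,3], [1,4], [2,3], [2,4], [3,4]
  2-simplices (5): [0,1,2], [0,1,4], [0,3,4], [1,2,3], [2,3,4]

giving chain groups C_0 ≅ Z^5, C_1 ≅ Z^10, C_2 ≅ Z^5.

Boundary ∂_1: C_1 → C_0 sends each edge [p,q] (with p < q) to q − p. For instance
  ∂[0,2] = [2] − [0].
The 5×10 boundary matrix has rank 4 and Smith normal form diag(1,1,1,1).

The boundary map ∂_2: C_2 → C_1 sends each 2-simplex [p,q,r] to [q,r] − [p,r] + [p,q]. For instance
  ∂[1,2,3] = [2,3] − [1,3] + [1,2],
  ∂[2,3,4] = [3,4] − [2,4] + [2,3].
As a 10×5 matrix over Z this has rank 5, with invariant factors (1,1,1,1,1).

Computing H_k = (kernel of ∂_k) / (image of ∂_{k+1}):

  H_0: rank C_0 − rank ∂_1 = 5 − 4 = 1, and the invariant factors of ∂_1 are all 1, so H_0 = Z.
  H_1: rank ker ∂_1 − rank ∂_2 = (10 − 4) − 5 = 1, and the invariant factors of ∂_2 are all 1, so H_1 = Z.
  H_2: rank ker ∂_2 − rank ∂_3 = (5 − 5) − 0 = 0, and there is no ∂_3, so H_2 = 0.

H_0 ≅ Z,  H_1 ≅ Z,  H_2 = 0.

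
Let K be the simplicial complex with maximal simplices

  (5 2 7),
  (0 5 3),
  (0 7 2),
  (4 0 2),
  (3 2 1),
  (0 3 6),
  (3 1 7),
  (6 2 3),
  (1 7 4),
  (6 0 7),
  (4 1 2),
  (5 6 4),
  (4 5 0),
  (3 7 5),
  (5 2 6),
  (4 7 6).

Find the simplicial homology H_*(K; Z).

We work with the vertex ordering 0 < 1 < 2 < 3 < 4 < 5 < 6 < 7. The simplices of K, each written with vertices in increasing order, are:

  0-simplices (8): [0], [1], [2], [3], [4], [5], [6], [7]
  1-simplices (24): (24 of them)
  2-simplices (16): [0,2,4], [0,2,7], [0,3,5], [0,3,6], [0,4,5], [0,6,7], [1,2,3], [1,2,4], [1,3,7], [1,4,7], [2,3,6], [2,5,6], [2,5,7], [3,5,7], [4,5,6], [4,6,7]

giving chain groups C_0 ≅ Z^8, C_1 ≅ Z^24, C_2 ≅ Z^16.

Boundary ∂_1: C_1 → C_0 is given by ∂[p,q] = [q] − [p]. For instance
  ∂[2,5] = [5] − [2].
This gives a 8×24 integer matrix of rank 7; reducing to Smith normal form yields diagonal entries (1,1,1,1,1,1,1).

∂_2: C_2 → C_1 acts by ∂[p,q,r] = [q,r] − [p,r] + [p,q]. For instance
  ∂[0,2,4] = [2,4] − [0,4] + [0,2],
  ∂[1,3,7] = [3,7] − [1,7] + [1,3].
This gives a 24×16 integer matrix of rank 15; reducing to Smith normal form yields diagonal entries (1,1,1,1,1,1,1,1,1,1,1,1,1,1,1).

Computing H_k = (kernel of ∂_k) / (image of ∂_{k+1}):

  H_0: rank C_0 − rank ∂_1 = 8 − 7 = 1, and the invariant factors of ∂_1 are all 1, so H_0 ≅ Z.
  H_1: rank ker ∂_1 − rank ∂_2 = (24 − 7) − 15 = 2, and the invariant factors of ∂_2 are all 1, so H_1 ≅ Z^2.
  H_2: rank ker ∂_2 − rank ∂_3 = (16 − 15) − 0 = 1, and there is no ∂_3, so H_2 ≅ Z.

H_0 = Z,  H_1 = Z^2,  H_2 = Z.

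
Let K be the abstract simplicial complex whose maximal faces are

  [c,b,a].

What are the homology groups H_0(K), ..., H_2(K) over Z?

We work with the vertex ordering a < b < c. The simplices of K, each written with vertices in increasing order, are:

  0-simplices (3): a, b, c
  1-simplices (3): ab, ac, bc
  2-simplices (1): abc

giving chain groups C_0 ≅ Z^3, C_1 ≅ Z^3, C_2 ≅ Z^1.

Boundary ∂_1: C_1 → C_0 sends each edge [p,q] (with p < q) to q − p. For instance
  ∂ac = c − a.
The 3×3 boundary matrix has rank 2 and Smith normal form diag(1,1).

The boundary map ∂_2: C_2 → C_1 sends each 2-simplex [p,q,r] to [q,r] − [p,r] + [p,q]. For instance
  ∂abc = bc − ac + ab.
The 3×1 boundary matrix has rank 1 and Smith normal form diag(1).

Reading off H_k = ker ∂_k / im ∂_{k+1}:

  H_0: rank C_0 − rank ∂_1 = 3 − 2 = 1, and the invariant factors of ∂_1 are all 1, so H_0 ≅ Z.
  H_1: rank ker ∂_1 − rank ∂_2 = (3 − 2) − 1 = 0, and the invariant factors of ∂_2 are all 1, so H_1 ≅ 0.
  H_2: rank ker ∂_2 − rank ∂_3 = (1 − 1) − 0 = 0, and there is no ∂_3, so H_2 ≅ 0.

As a check, the Euler characteristic is 3 − 3 + 1 = 1, which agrees with 1 − 0 + 0 = 1.

H_0 ≅ Z,  H_1 = 0,  H_2 = 0.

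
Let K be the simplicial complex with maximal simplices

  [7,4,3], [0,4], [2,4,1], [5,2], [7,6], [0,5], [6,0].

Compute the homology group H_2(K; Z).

We work with the vertex ordering 0 < 1 < 2 < 3 < 4 < 5 < 6 < 7. The simplices of K, each written with vertices in increasing order, are:

  0-simplices (8): [0], [1], [2], [3], [4], [5], [6], [7]
  1-simplices (11): [0,4], [0,5], [0,6], [1,2], [1,4], [2,4], [2,5], [3,4], [3,7], [4,7], [6,7]
  2-simplices (2): [1,2,4], [3,4,7]

so the chain groups are C_0 ≅ Z^8, C_1 ≅ Z^11, C_2 ≅ Z^2.

The boundary map ∂_1: C_1 → C_0 is given by ∂[p,q] = [q] − [p]. For instance
  ∂[6,7] = [7] − [6].
The resulting 8×11 matrix has rank 7, and its Smith normal form has invariant factors (1,1,1,1,1,1,1).

∂_2: C_2 → C_1 maps a triangle to the signed sum of its edges. For instance
  ∂[3,4,7] = [4,7] − [3,7] + [3,4],
  ∂[1,2,4] = [2,4] − [1,4] + [1,2].
This gives a 11×2 integer matrix of rank 2; reducing to Smith normal form yields diagonal entries (1,1).

From H_k ≅ ker(∂_k) / im(∂_{k+1}) we obtain:

  H_2: rank ker ∂_2 − rank ∂_3 = (2 − 2) − 0 = 0, and there is no ∂_3, so H_2 ≅ 0.

H_2 = 0.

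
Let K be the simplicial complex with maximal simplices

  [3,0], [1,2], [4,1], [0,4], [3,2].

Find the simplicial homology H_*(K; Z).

Take the total order 0 < 1 < 2 < 3 < 4 on the vertex set. Then K (dimension 1) consists of the simplices:

  0-simplices (5): [0], [1], [2], [3], [4]
  1-simplices (5): [0,3], [0,4], [1,2], [1,4], [2,3]

Hence C_0 ≅ Z^5, C_1 ≅ Z^5.

The boundary map ∂_1: C_1 → C_0 is given by ∂[p,q] = [q] − [p]. For instance
  ∂[0,4] = [4] − [0].
As a 5×5 matrix over Z this has rank 4, with invariant factors (1,1,1,1).

Reading off H_k = ker ∂_k / im ∂_{k+1}:

  H_0: rank C_0 − rank ∂_1 = 5 − 4 = 1, and the invariant factors of ∂_1 are all 1, so H_0 ≅ Z.
  H_1: rank ker ∂_1 − rank ∂_2 = (5 − 4) − 0 = 1, and there is no ∂_2, so H_1 ≅ Z.

H_0 = Z,  H_1 = Z.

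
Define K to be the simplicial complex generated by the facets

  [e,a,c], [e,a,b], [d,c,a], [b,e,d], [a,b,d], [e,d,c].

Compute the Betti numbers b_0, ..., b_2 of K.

Take the total order a < b < c < d < e on the vertex set. Then K (dimension 2) consists of the simplices:

  0-simplices (5): a, b, c, d, e
  1-simplices (9): ab, ac, ad, ae, bd, be, cd, ce, de
  2-simplices (6): abd, abe, acd, ace, bde, cde

Hence C_0 ≅ Z^5, C_1 ≅ Z^9, C_2 ≅ Z^6.

Boundary ∂_1: C_1 → C_0 is given by ∂[p,q] = [q] − [p].
This gives a 5×9 integer matrix of rank 4; reducing to Smith normal form yields diagonal entries (1,1,1,1).

∂_2: C_2 → C_1 sends each 2-simplex [p,q,r] to [q,r] − [p,r] + [p,q]. For instance
  ∂cde = de − ce + cd,
  ∂acd = cd − ad + ac.
The 9×6 boundary matrix has rank 5 and Smith normal form diag(1,1,1,1,1).

Now H_k = ker ∂_k / im ∂_{k+1}, so:

  H_0: rank C_0 − rank ∂_1 = 5 − 4 = 1, and the invariant factors of ∂_1 are all 1, so H_0 = Z.
  H_1: rank ker ∂_1 − rank ∂_2 = (9 − 4) − 5 = 0, and the invariant factors of ∂_2 are all 1, so H_1 = 0.
  H_2: rank ker ∂_2 − rank ∂_3 = (6 − 5) − 0 = 1, and there is no ∂_3, so H_2 = Z.

(K is a triangulation of the 2-sphere S^2.)

Hence the Betti numbers are b_0 = 1, b_1 = 0, b_2 = 1.

b_0 = 1, b_1 = 0, b_2 = 1.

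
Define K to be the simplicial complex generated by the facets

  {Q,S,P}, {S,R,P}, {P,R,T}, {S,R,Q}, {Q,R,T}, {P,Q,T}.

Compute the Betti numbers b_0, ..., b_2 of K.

Take the total order P < Q < R < S < T on the vertex set. Then K (dimension 2) consists of the simplices:

  0-simplices (5): P, Q, R, S, T
  1-simplices (9): PQ, PR, PS, PT, QR, QS, QT, RS, RT
  2-simplices (6): PQS, PQT, PRS, PRT, QRS, QRT

so the chain groups are C_0 ≅ Z^5, C_1 ≅ Z^9, C_2 ≅ Z^6.

Boundary ∂_1: C_1 → C_0 maps an edge to its endpoints' difference, ∂[p,q] = q − p. For instance
  ∂RS = S − R.
The 5×9 boundary matrix has rank 4 and Smith normal form diag(1,1,1,1).

The boundary map ∂_2: C_2 → C_1 acts by ∂[p,q,r] = [q,r] − [p,r] + [p,q]. For instance
  ∂PQS = QS − PS + PQ,
  ∂PRT = RT − PT + PR.
The resulting 9×6 matrix has rank 5, and its Smith normal form has invariant factors (1,1,1,1,1).

Reading off H_k = ker ∂_k / im ∂_{k+1}:

  H_0: rank C_0 − rank ∂_1 = 5 − 4 = 1, and the invariant factors of ∂_1 are all 1, so H_0 = Z.
  H_1: rank ker ∂_1 − rank ∂_2 = (9 − 4) − 5 = 0, and the invariant factors of ∂_2 are all 1, so H_1 = 0.
  H_2: rank ker ∂_2 − rank ∂_3 = (6 − 5) − 0 = 1, and there is no ∂_3, so H_2 = Z.

(K is a triangulation of the 2-sphere S^2.)

Hence the Betti numbers are b_0 = 1, b_1 = 0, b_2 = 1.

b_0 = 1, b_1 = 0, b_2 = 1.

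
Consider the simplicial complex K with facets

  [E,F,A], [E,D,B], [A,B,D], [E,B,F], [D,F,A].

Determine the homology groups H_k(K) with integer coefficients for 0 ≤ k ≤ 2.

H_0 = Z,  H_1 = Z,  H_2 = 0.

Order the vertices as A < B < D < E < F. Listing each simplex with vertices in this order, K has dimension 2 with simplices:

  0-simplices (5): A, B, D, E, F
  1-simplices (10): AB, AD, AE, AF, BD, BE, BF, DE, DF, EF
  2-simplices (5): ABD, ADF, AEF, BDE, BEF

so the chain groups are C_0 ≅ Z^5, C_1 ≅ Z^10, C_2 ≅ Z^5.

Boundary ∂_1: C_1 → C_0 maps an edge to its endpoints' difference, ∂[p,q] = q − p. For instance
  ∂AF = F − A.
As a 5×10 matrix over Z this has rank 4, with invariant factors (1,1,1,1).

Boundary ∂_2: C_2 → C_1 acts by ∂[p,q,r] = [q,r] − [p,r] + [p,q]. For instance
  ∂ADF = DF − AF + AD,
  ∂BEF = EF − BF + BE.
This gives a 10×5 integer matrix of rank 5; reducing to Smith normal form yields diagonal entries (1,1,1,1,1).

Computing H_k = (kernel of ∂_k) / (image of ∂_{k+1}):

  H_0: rank C_0 − rank ∂_1 = 5 − 4 = 1, and the invariant factors of ∂_1 are all 1, so H_0 ≅ Z.
  H_1: rank ker ∂_1 − rank ∂_2 = (10 − 4) − 5 = 1, and the invariant factors of ∂_2 are all 1, so H_1 ≅ Z.
  H_2: rank ker ∂_2 − rank ∂_3 = (5 − 5) − 0 = 0, and there is no ∂_3, so H_2 ≅ 0.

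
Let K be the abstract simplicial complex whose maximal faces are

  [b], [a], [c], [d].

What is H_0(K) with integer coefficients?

Order the vertices as a < b < c < d. Listing each simplex with vertices in this order, K has dimension 0 with simplices:

  0-simplices (4): a, b, c, d

Hence C_0 ≅ Z^4.

Now H_k = ker ∂_k / im ∂_{k+1}, so:

  H_0: rank C_0 − rank ∂_1 = 4 − 0 = 4, and there is no ∂_1, so H_0 = Z^4.

H_0 ≅ Z^4.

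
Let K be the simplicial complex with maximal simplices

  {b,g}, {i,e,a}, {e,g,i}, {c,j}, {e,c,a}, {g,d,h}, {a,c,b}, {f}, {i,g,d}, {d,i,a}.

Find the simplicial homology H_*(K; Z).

K has 10 vertices, 16 edges, 7 triangles.
rank ∂_0 = 0, rank ∂_1 = 8 ⇒ b_0 = 10 − 0 − 8 = 2; all invariant factors of ∂_1 are 1 so no torsion. So H_0 ≅ Z^2.
rank ∂_1 = 8, rank ∂_2 = 7 ⇒ b_1 = 16 − 8 − 7 = 1; all invariant factors of ∂_2 are 1 so no torsion. So H_1 ≅ Z.
rank ∂_2 = 7, rank ∂_3 = 0 ⇒ b_2 = 7 − 7 − 0 = 0. So H_2 ≅ 0.

H_0 ≅ Z^2,  H_1 ≅ Z,  H_2 = 0.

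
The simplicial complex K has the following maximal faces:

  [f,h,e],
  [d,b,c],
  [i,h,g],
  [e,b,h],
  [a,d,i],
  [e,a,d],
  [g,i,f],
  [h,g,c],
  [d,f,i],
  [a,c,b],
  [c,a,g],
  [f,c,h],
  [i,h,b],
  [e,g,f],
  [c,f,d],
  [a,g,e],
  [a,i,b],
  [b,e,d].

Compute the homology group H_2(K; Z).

H_2 ≅ 0.

Take the total order a < b < c < d < e < f < g < h < i on the vertex set. Then K (dimension 2) consists of the simplices:

  0-simplices (9): a, b, c, d, e, f, g, h, i
  1-simplices (27): ab, ac, ad, ae, ag, ai, bc, bd, be, bh, bi, cd, cf, cg, ch, de, df, di, ef, eg, eh, fg, fh, fi, gh, gi, hi
  2-simplices (18): abc, abi, acg, ade, adi, aeg, bcd, bde, beh, bhi, cdf, cfh, cgh, dfi, efg, efh, fgi, ghi

so the chain groups are C_0 ≅ Z^9, C_1 ≅ Z^27, C_2 ≅ Z^18.

∂_1: C_1 → C_0 maps an edge to its endpoints' difference, ∂[p,q] = q − p.
The 9×27 boundary matrix has rank 8 and Smith normal form diag(1,1,1,1,1,1,1,1).

The boundary map ∂_2: C_2 → C_1 sends each 2-simplex [p,q,r] to [q,r] − [p,r] + [p,q]. For instance
  ∂bde = de − be + bd,
  ∂abi = bi − ai + ab.
The resulting 27×18 matrix has rank 18, and its Smith normal form has invariant factors (1,1,1,1,1,1,1,1,1,1,1,1,1,1,1,1,1,2).

From H_k ≅ ker(∂_k) / im(∂_{k+1}) we obtain:

  H_2: rank ker ∂_2 − rank ∂_3 = (18 − 18) − 0 = 0, and there is no ∂_3, so H_2 ≅ 0.

(K is a triangulation of the Klein bottle.)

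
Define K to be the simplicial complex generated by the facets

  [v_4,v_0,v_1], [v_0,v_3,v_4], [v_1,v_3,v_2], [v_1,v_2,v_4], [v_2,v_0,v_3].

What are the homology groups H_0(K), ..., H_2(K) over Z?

H_0 ≅ Z,  H_1 ≅ Z,  H_2 = 0.

Fix the vertex order v_0 < v_1 < v_2 < v_3 < v_4 and write every simplex with vertices in increasing order. Then dim K = 2 and the simplices of K are:

  0-simplices (5): [v_0], [v_1], [v_2], [v_3], [v_4]
  1-simplices (10): [v_0,v_1], [v_0,v_2], [v_0,v_3], [v_0,v_4], [v_1,v_2], [v_1,v_3], [v_1,v_4], [v_2,v_3], [v_2,v_4], [v_3,v_4]
  2-simplices (5): [v_0,v_1,v_4], [v_0,v_2,v_3], [v_0,v_3,v_4], [v_1,v_2,v_3], [v_1,v_2,v_4]

giving chain groups C_0 ≅ Z^5, C_1 ≅ Z^10, C_2 ≅ Z^5.

Boundary ∂_1: C_1 → C_0 is given by ∂[p,q] = [q] − [p]. For instance
  ∂[v_3,v_4] = [v_4] − [v_3].
This gives a 5×10 integer matrix of rank 4; reducing to Smith normal form yields diagonal entries (1,1,1,1).

Boundary ∂_2: C_2 → C_1 sends each 2-simplex [p,q,r] to [q,r] − [p,r] + [p,q]. For instance
  ∂[v_1,v_2,v_4] = [v_2,v_4] − [v_1,v_4] + [v_1,v_2],
  ∂[v_0,v_1,v_4] = [v_1,v_4] − [v_0,v_4] + [v_0,v_1].
This gives a 10×5 integer matrix of rank 5; reducing to Smith normal form yields diagonal entries (1,1,1,1,1).

From H_k ≅ ker(∂_k) / im(∂_{k+1}) we obtain:

  H_0: rank C_0 − rank ∂_1 = 5 − 4 = 1, and the invariant factors of ∂_1 are all 1, so H_0 = Z.
  H_1: rank ker ∂_1 − rank ∂_2 = (10 − 4) − 5 = 1, and the invariant factors of ∂_2 are all 1, so H_1 = Z.
  H_2: rank ker ∂_2 − rank ∂_3 = (5 − 5) − 0 = 0, and there is no ∂_3, so H_2 = 0.

(K is a triangulation of the Möbius band.)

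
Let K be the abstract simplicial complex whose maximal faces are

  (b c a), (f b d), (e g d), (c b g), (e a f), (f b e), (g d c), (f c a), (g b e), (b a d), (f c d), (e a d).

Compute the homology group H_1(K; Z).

H_1 = Z/2Z.

Order the vertices as a < b < c < d < e < f < g. Listing each simplex with vertices in this order, K has dimension 2 with simplices:

  0-simplices (7): a, b, c, d, e, f, g
  1-simplices (18): ab, ac, ad, ae, af, bc, bd, be, bf, bg, cd, cf, cg, de, df, dg, ef, eg
  2-simplices (12): abc, abd, acf, ade, aef, bcg, bdf, bef, beg, cdf, cdg, deg

so the chain groups are C_0 ≅ Z^7, C_1 ≅ Z^18, C_2 ≅ Z^12.

The boundary map ∂_1: C_1 → C_0 maps an edge to its endpoints' difference, ∂[p,q] = q − p.
This gives a 7×18 integer matrix of rank 6; reducing to Smith normal form yields diagonal entries (1,1,1,1,1,1).

∂_2: C_2 → C_1 maps a triangle to the signed sum of its edges. For instance
  ∂deg = eg − dg + de,
  ∂cdf = df − cf + cd.
The 18×12 boundary matrix has rank 12 and Smith normal form diag(1,1,1,1,1,1,1,1,1,1,1,2).

Now H_k = ker ∂_k / im ∂_{k+1}, so:

  H_1: rank ker ∂_1 − rank ∂_2 = (18 − 6) − 12 = 0, and ∂_2 has invariant factor 2 > 1, so H_1 ≅ Z/2Z.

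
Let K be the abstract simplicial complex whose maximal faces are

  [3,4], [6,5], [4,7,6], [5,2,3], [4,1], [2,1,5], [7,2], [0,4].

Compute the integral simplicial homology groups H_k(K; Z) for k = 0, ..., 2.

Fix the vertex order 0 < 1 < 2 < 3 < 4 < 5 < 6 < 7 and write every simplex with vertices in increasing order. Then dim K = 2 and the simplices of K are:

  0-simplices (8): [0], [1], [2], [3], [4], [5], [6], [7]
  1-simplices (13): [0,4], [1,2], [1,4], [1,5], [2,3], [2,5], [2,7], [3,4], [3,5], [4,6], [4,7], [5,6], [6,7]
  2-simplices (3): [1,2,5], [2,3,5], [4,6,7]

so the chain groups are C_0 ≅ Z^8, C_1 ≅ Z^13, C_2 ≅ Z^3.

∂_1: C_1 → C_0 sends each edge [p,q] (with p < q) to q − p.
The 8×13 boundary matrix has rank 7 and Smith normal form diag(1,1,1,1,1,1,1).

Boundary ∂_2: C_2 → C_1 acts by ∂[p,q,r] = [q,r] − [p,r] + [p,q]. For instance
  ∂[1,2,5] = [2,5] − [1,5] + [1,2],
  ∂[2,3,5] = [3,5] − [2,5] + [2,3].
As a 13×3 matrix over Z this has rank 3, with invariant factors (1,1,1).

Reading off H_k = ker ∂_k / im ∂_{k+1}:

  H_0: rank C_0 − rank ∂_1 = 8 − 7 = 1, and the invariant factors of ∂_1 are all 1, so H_0 ≅ Z.
  H_1: rank ker ∂_1 − rank ∂_2 = (13 − 7) − 3 = 3, and the invariant factors of ∂_2 are all 1, so H_1 ≅ Z^3.
  H_2: rank ker ∂_2 − rank ∂_3 = (3 − 3) − 0 = 0, and there is no ∂_3, so H_2 ≅ 0.

As a check, the Euler characteristic is 8 − 13 + 3 = -2, which agrees with 1 − 3 + 0 = -2.

H_0 = Z,  H_1 = Z^3,  H_2 = 0.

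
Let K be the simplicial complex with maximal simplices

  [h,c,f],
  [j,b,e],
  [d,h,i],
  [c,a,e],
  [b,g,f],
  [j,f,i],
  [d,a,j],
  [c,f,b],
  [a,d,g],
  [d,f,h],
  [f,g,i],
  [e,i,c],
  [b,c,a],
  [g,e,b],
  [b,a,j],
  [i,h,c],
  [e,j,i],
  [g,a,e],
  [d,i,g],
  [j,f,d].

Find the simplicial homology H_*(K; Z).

H_0 = Z,  H_1 = Z × Z/2,  H_2 = 0.

Order the vertices as a < b < c < d < e < f < g < h < i < j. Listing each simplex with vertices in this order, K has dimension 2 with simplices:

  0-simplices (10): a, b, c, d, e, f, g, h, i, j
  1-simplices (30): ab, ac, ad, ae, ag, aj, bc, be, bf, bg, bj, ce, cf, ch, ci, df, dg, dh, di, dj, eg, ei, ej, fg, fh, fi, fj, gi, hi, ij
  2-simplices (20): abc, abj, ace, adg, adj, aeg, bcf, beg, bej, bfg, cei, cfh, chi, dfh, dfj, dgi, dhi, eij, fgi, fij

so the chain groups are C_0 ≅ Z^10, C_1 ≅ Z^30, C_2 ≅ Z^20.

The boundary map ∂_1: C_1 → C_0 sends each edge [p,q] (with p < q) to q − p.
As a 10×30 matrix over Z this has rank 9, with invariant factors (1,1,1,1,1,1,1,1,1).

The boundary map ∂_2: C_2 → C_1 maps a triangle to the signed sum of its edges. For instance
  ∂bfg = fg − bg + bf,
  ∂abc = bc − ac + ab.
As a 30×20 matrix over Z this has rank 20, with invariant factors (1,1,1,1,1,1,1,1,1,1,1,1,1,1,1,1,1,1,1,2).

Reading off H_k = ker ∂_k / im ∂_{k+1}:

  H_0: rank C_0 − rank ∂_1 = 10 − 9 = 1, and the invariant factors of ∂_1 are all 1, so H_0 ≅ Z.
  H_1: rank ker ∂_1 − rank ∂_2 = (30 − 9) − 20 = 1, and ∂_2 has invariant factor 2 > 1, so H_1 ≅ Z × Z/2.
  H_2: rank ker ∂_2 − rank ∂_3 = (20 − 20) − 0 = 0, and there is no ∂_3, so H_2 ≅ 0.

As a check, the Euler characteristic is 10 − 30 + 20 = 0, which agrees with 1 − 1 + 0 = 0.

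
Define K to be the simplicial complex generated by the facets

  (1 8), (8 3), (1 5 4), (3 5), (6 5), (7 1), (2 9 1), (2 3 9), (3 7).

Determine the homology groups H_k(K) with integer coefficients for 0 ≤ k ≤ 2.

K has 9 vertices, 14 edges, 3 triangles.
rank ∂_0 = 0, rank ∂_1 = 8 ⇒ b_0 = 9 − 0 − 8 = 1; all invariant factors of ∂_1 are 1 so no torsion. So H_0 = Z.
rank ∂_1 = 8, rank ∂_2 = 3 ⇒ b_1 = 14 − 8 − 3 = 3; all invariant factors of ∂_2 are 1 so no torsion. So H_1 = Z^3.
rank ∂_2 = 3, rank ∂_3 = 0 ⇒ b_2 = 3 − 3 − 0 = 0. So H_2 = 0.

H_0 ≅ Z,  H_1 ≅ Z^3,  H_2 = 0.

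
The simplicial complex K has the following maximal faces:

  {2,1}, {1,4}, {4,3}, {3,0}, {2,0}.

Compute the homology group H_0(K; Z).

H_0 = Z.

Order the vertices as 0 < 1 < 2 < 3 < 4. Listing each simplex with vertices in this order, K has dimension 1 with simplices:

  0-simplices (5): [0], [1], [2], [3], [4]
  1-simplices (5): [0,2], [0,3], [1,2], [1,4], [3,4]

giving chain groups C_0 ≅ Z^5, C_1 ≅ Z^5.

∂_1: C_1 → C_0 maps an edge to its endpoints' difference, ∂[p,q] = q − p.
The 5×5 boundary matrix has rank 4 and Smith normal form diag(1,1,1,1).

From H_k ≅ ker(∂_k) / im(∂_{k+1}) we obtain:

  H_0: rank C_0 − rank ∂_1 = 5 − 4 = 1, and the invariant factors of ∂_1 are all 1, so H_0 = Z.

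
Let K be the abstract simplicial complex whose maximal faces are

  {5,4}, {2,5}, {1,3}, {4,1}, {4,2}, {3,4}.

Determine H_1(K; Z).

Take the total order 1 < 2 < 3 < 4 < 5 on the vertex set. Then K (dimension 1) consists of the simplices:

  0-simplices (5): [1], [2], [3], [4], [5]
  1-simplices (6): [1,3], [1,4], [2,4], [2,5], [3,4], [4,5]

giving chain groups C_0 ≅ Z^5, C_1 ≅ Z^6.

The boundary map ∂_1: C_1 → C_0 sends each edge [p,q] (with p < q) to q − p.
The 5×6 boundary matrix has rank 4 and Smith normal form diag(1,1,1,1).

From H_k ≅ ker(∂_k) / im(∂_{k+1}) we obtain:

  H_1: rank ker ∂_1 − rank ∂_2 = (6 − 4) − 0 = 2, and there is no ∂_2, so H_1 ≅ Z^2.

H_1 = Z^2.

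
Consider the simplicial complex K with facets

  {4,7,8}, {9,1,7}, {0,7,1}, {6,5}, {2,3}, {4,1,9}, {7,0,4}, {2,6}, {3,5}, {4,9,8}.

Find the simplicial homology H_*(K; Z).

H_0 ≅ Z^2,  H_1 ≅ Z^2,  H_2 = 0.

Fix the vertex order 0 < 1 < 2 < 3 < 4 < 5 < 6 < 7 < 8 < 9 and write every simplex with vertices in increasing order. Then dim K = 2 and the simplices of K are:

  0-simplices (10): [0], [1], [2], [3], [4], [5], [6], [7], [8], [9]
  1-simplices (16): [0,1], [0,4], [0,7], [1,4], [1,7], [1,9], [2,3], [2,6], [3,5], [4,7], [4,8], [4,9], [5,6], [7,8], [7,9], [8,9]
  2-simplices (6): [0,1,7], [0,4,7], [1,4,9], [1,7,9], [4,7,8], [4,8,9]

giving chain groups C_0 ≅ Z^10, C_1 ≅ Z^16, C_2 ≅ Z^6.

The boundary map ∂_1: C_1 → C_0 sends each edge [p,q] (with p < q) to q − p.
The resulting 10×16 matrix has rank 8, and its Smith normal form has invariant factors (1,1,1,1,1,1,1,1).

The boundary map ∂_2: C_2 → C_1 sends each 2-simplex [p,q,r] to [q,r] − [p,r] + [p,q]. For instance
  ∂[4,7,8] = [7,8] − [4,8] + [4,7],
  ∂[1,7,9] = [7,9] − [1,9] + [1,7].
The 16×6 boundary matrix has rank 6 and Smith normal form diag(1,1,1,1,1,1).

Now H_k = ker ∂_k / im ∂_{k+1}, so:

  H_0: rank C_0 − rank ∂_1 = 10 − 8 = 2, and the invariant factors of ∂_1 are all 1, so H_0 = Z^2.
  H_1: rank ker ∂_1 − rank ∂_2 = (16 − 8) − 6 = 2, and the invariant factors of ∂_2 are all 1, so H_1 = Z^2.
  H_2: rank ker ∂_2 − rank ∂_3 = (6 − 6) − 0 = 0, and there is no ∂_3, so H_2 = 0.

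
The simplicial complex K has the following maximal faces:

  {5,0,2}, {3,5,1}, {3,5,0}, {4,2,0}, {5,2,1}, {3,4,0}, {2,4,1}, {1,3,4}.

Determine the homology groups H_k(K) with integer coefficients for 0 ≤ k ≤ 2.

H_0 ≅ Z,  H_1 = 0,  H_2 ≅ Z.

Fix the vertex order 0 < 1 < 2 < 3 < 4 < 5 and write every simplex with vertices in increasing order. Then dim K = 2 and the simplices of K are:

  0-simplices (6): [0], [1], [2], [3], [4], [5]
  1-simplices (12): [0,2], [0,3], [0,4], [0,5], [1,2], [1,3], [1,4], [1,5], [2,4], [2,5], [3,4], [3,5]
  2-simplices (8): [0,2,4], [0,2,5], [0,3,4], [0,3,5], [1,2,4], [1,2,5], [1,3,4], [1,3,5]

giving chain groups C_0 ≅ Z^6, C_1 ≅ Z^12, C_2 ≅ Z^8.

Boundary ∂_1: C_1 → C_0 sends each edge [p,q] (with p < q) to q − p. For instance
  ∂[2,5] = [5] − [2].
This gives a 6×12 integer matrix of rank 5; reducing to Smith normal form yields diagonal entries (1,1,1,1,1).

∂_2: C_2 → C_1 maps a triangle to the signed sum of its edges. For instance
  ∂[0,3,5] = [3,5] − [0,5] + [0,3],
  ∂[0,3,4] = [3,4] − [0,4] + [0,3].
The resulting 12×8 matrix has rank 7, and its Smith normal form has invariant factors (1,1,1,1,1,1,1).

Computing H_k = (kernel of ∂_k) / (image of ∂_{k+1}):

  H_0: rank C_0 − rank ∂_1 = 6 − 5 = 1, and the invariant factors of ∂_1 are all 1, so H_0 = Z.
  H_1: rank ker ∂_1 − rank ∂_2 = (12 − 5) − 7 = 0, and the invariant factors of ∂_2 are all 1, so H_1 = 0.
  H_2: rank ker ∂_2 − rank ∂_3 = (8 − 7) − 0 = 1, and there is no ∂_3, so H_2 = Z.

(K is a triangulation of the 2-sphere S^2.)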